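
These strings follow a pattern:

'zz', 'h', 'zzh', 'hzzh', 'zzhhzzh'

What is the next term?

From term 3 onward, concatenate the second-to-last term with the last: zz·h = zzh, h·zzh = hzzh, …
Continuing: hzzh · zzhhzzh gives term 6.

hzzhzzhhzzh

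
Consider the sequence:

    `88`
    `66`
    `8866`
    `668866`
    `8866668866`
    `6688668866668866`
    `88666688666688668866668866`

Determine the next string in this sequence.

Each term (from the third on) is the two preceding terms concatenated in order: term 3 = 88·66 = 8866.
Continuing: 6688668866668866 · 88666688666688668866668866 gives term 8.

668866886666886688666688666688668866668866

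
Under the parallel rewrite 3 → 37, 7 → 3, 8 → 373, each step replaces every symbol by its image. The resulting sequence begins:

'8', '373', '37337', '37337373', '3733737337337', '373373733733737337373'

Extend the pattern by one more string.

Rewriting the 21 symbols of 373373733733737337373 one by one yields 37 3 37 37 3 37 3 37 37 3 37 37 3 37 3 37 37 3 37 3 37; concatenated:

3733737337337373373733733737337337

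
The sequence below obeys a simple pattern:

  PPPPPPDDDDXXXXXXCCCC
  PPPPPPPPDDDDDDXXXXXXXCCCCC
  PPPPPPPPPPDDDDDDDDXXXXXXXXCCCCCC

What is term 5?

Term n consists of 2n P's, followed by 2n-2 D's, followed by n+3 X's, followed by n+1 C's, where the shown terms are n = 3, 4, 5.
At n = 7 the blocks have lengths 14, 12, 10, 8.

PPPPPPPPPPPPPPDDDDDDDDDDDDXXXXXXXXXXCCCCCCCC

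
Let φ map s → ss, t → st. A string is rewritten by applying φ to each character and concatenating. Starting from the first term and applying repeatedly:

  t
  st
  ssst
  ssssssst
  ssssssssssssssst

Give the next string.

Applying the rule to each of the 16 symbols of ssssssssssssssst gives the pieces ss ss ss ss ss ss ss ss ss ss ss ss ss ss ss st, which concatenate to the answer.

ssssssssssssssssssssssssssssssst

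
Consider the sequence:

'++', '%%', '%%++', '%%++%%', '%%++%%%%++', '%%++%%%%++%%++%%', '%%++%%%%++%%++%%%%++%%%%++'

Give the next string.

%%++%%%%++%%++%%%%++%%%%++%%++%%%%++%%++%%

This is a Fibonacci-style word recurrence s(k) = s(k−1)·s(k−2): e.g. %%·++ = %%++.
The next term joins %%++%%%%++%%++%%%%++%%%%++ and %%++%%%%++%%++%%.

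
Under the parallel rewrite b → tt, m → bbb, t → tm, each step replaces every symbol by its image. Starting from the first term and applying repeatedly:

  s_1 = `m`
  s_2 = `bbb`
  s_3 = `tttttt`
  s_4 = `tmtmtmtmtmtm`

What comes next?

tmbbbtmbbbtmbbbtmbbbtmbbbtmbbb

Apply φ to tmtmtmtmtmtm symbol by symbol: t→tm, m→bbb, t→tm, m→bbb, t→tm, m→bbb, t→tm, m→bbb, t→tm, m→bbb, t→tm, m→bbb; joined: tm bbb tm bbb tm bbb tm bbb tm bbb tm bbb.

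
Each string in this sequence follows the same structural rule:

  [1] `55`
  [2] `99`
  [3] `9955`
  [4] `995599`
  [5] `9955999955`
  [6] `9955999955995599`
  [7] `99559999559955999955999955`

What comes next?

995599995599559999559999559955999955995599

This is a Fibonacci-style word recurrence s(k) = s(k−1)·s(k−2): e.g. 99·55 = 9955.
So term 8 is 99559999559955999955999955·9955999955995599.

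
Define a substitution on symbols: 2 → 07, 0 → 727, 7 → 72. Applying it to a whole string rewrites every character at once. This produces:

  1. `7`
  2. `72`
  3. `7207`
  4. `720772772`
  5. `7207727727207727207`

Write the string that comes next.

φ(7207727727207727207) expands symbol-by-symbol to 72 07 727 72 72 07 72 72 07 72 07 727 72 72 07 72 07 727 72; joining the 19 pieces gives the next term.

72077277272077272077207727727207720772772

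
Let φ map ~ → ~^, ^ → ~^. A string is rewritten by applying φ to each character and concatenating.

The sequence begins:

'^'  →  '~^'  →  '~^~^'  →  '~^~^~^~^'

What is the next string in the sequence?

~^~^~^~^~^~^~^~^

Rewriting each symbol of ~^~^~^~^: ~→~^, ^→~^, ~→~^, ^→~^, ~→~^, ^→~^, ~→~^, ^→~^, which concatenates to ~^ ~^ ~^ ~^ ~^ ~^ ~^ ~^.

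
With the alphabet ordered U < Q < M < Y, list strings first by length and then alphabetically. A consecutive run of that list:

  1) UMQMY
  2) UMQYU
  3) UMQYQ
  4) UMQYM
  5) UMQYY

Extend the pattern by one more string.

Treat UMQYY as a base-4 numeral over the given alphabet and add one, carrying through any trailing Y's.

UMMUU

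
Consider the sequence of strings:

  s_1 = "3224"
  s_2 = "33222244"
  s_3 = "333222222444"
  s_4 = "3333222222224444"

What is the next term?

Each string has the form 3^{n} 2^{2n} 4^{n} (n = 1, 2, …).
At n = 5 the blocks have lengths 5, 10, 5.

33333222222222244444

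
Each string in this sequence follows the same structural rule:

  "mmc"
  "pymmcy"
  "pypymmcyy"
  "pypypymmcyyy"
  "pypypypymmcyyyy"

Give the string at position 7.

pypypypypypymmcyyyyyy

Every step adds py to the front and y to the end of the previous string.
From pypypypymmcyyyy, 2 further steps: pypypypymmcyyyy → pypypypypymmcyyyyy → (answer).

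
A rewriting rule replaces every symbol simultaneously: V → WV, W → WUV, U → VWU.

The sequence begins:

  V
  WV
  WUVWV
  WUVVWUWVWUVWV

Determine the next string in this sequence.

Applying the rule to each of the 13 symbols of WUVVWUWVWUVWV gives the pieces WUV VWU WV WV WUV VWU WUV WV WUV VWU WV WUV WV, which concatenate to the answer.

WUVVWUWVWVWUVVWUWUVWVWUVVWUWVWUVWV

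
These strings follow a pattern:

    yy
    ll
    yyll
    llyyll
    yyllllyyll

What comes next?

Each term (from the third on) is the two preceding terms concatenated in order: term 3 = yy·ll = yyll.
The next term joins llyyll and yyllllyyll.

llyyllyyllllyyll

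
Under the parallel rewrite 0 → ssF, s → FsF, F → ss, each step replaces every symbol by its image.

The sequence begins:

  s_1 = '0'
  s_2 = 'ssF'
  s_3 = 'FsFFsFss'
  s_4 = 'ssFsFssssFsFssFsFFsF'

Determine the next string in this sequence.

FsFFsFssFsFssFsFFsFFsFFsFssFsFssFsFFsFssFsFssssFsFss

Replace each of the 20 characters of ssFsFssssFsFssFsFFsF in place — FsF FsF ss FsF ss FsF FsF FsF FsF ss FsF ss FsF FsF ss FsF ss ss FsF ss — and concatenate.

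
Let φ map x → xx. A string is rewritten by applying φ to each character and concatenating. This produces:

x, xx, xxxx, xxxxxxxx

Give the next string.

xxxxxxxxxxxxxxxx

Apply φ to xxxxxxxx symbol by symbol: x→xx, x→xx, x→xx, x→xx, x→xx, x→xx, x→xx, x→xx; joined: xx xx xx xx xx xx xx xx.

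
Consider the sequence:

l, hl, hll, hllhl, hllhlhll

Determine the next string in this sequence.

hllhlhllhllhl

This is a Fibonacci-style word recurrence s(k) = s(k−1)·s(k−2): e.g. hl·l = hll.
So term 6 is hllhlhll·hllhl.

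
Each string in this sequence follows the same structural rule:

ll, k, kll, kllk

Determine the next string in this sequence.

kllkkll

From term 3 onward, concatenate the last term with the second-to-last: k·ll = kll, kll·k = kllk, …
So term 5 is kllk·kll.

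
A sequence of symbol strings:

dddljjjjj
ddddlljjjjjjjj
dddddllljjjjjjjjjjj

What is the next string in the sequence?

ddddddlllljjjjjjjjjjjjjj

The n-th term is n+1 d's then n-1 l's then 3n-1 j's, where the shown terms are n = 2, 3, 4.
At n = 5 the blocks have lengths 6, 4, 14.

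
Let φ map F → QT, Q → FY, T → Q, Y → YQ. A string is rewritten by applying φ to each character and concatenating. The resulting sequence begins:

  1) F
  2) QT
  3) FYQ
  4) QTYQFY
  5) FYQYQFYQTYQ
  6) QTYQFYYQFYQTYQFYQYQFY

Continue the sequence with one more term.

Rewriting the 21 symbols of QTYQFYYQFYQTYQFYQYQFY one by one yields FY Q YQ FY QT YQ YQ FY QT YQ FY Q YQ FY QT YQ FY YQ FY QT YQ; concatenated:

FYQYQFYQTYQYQFYQTYQFYQYQFYQTYQFYYQFYQTYQ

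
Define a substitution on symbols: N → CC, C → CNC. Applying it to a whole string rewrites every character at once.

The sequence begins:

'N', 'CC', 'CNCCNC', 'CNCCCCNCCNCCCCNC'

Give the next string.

Rewriting the 16 symbols of CNCCCCNCCNCCCCNC one by one yields CNC CC CNC CNC CNC CNC CC CNC CNC CC CNC CNC CNC CNC CC CNC; concatenated:

CNCCCCNCCNCCNCCNCCCCNCCNCCCCNCCNCCNCCNCCCCNC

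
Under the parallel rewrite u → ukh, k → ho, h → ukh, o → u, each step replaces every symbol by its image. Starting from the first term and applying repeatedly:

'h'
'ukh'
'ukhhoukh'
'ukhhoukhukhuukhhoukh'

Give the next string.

ukhhoukhukhuukhhoukhukhhoukhukhukhhoukhukhuukhhoukh

Replace each of the 20 characters of ukhhoukhukhuukhhoukh in place — ukh ho ukh ukh u ukh ho ukh ukh ho ukh ukh ukh ho ukh ukh u ukh ho ukh — and concatenate.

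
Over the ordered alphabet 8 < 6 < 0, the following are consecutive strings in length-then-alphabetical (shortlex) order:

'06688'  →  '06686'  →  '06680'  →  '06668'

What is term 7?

06608

Continuing the enumeration 3 steps past 06668: 06668 → 06666 → 06660 → (answer).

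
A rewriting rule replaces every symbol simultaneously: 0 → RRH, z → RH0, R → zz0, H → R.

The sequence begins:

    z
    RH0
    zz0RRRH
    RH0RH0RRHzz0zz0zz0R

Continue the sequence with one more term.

Rewriting the 19 symbols of RH0RH0RRHzz0zz0zz0R one by one yields zz0 R RRH zz0 R RRH zz0 zz0 R RH0 RH0 RRH RH0 RH0 RRH RH0 RH0 RRH zz0; concatenated:

zz0RRRHzz0RRRHzz0zz0RRH0RH0RRHRH0RH0RRHRH0RH0RRHzz0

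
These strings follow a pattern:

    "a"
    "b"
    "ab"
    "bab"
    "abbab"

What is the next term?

This is a Fibonacci-style word recurrence s(k) = s(k−2)·s(k−1): e.g. a·b = ab.
So term 6 is bab·abbab.

bababbab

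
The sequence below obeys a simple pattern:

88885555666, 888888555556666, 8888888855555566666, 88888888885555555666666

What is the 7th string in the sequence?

Term n consists of 2n 8's, followed by n+2 5's, followed by n+1 6's, where the shown terms are n = 2, 3, 4, 5.
For term 7, n = 8, so the run lengths are 16, 10, 9.

88888888888888885555555555666666666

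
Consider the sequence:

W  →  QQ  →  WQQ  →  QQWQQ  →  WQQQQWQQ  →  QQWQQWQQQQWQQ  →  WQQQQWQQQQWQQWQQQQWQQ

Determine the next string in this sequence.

This is a Fibonacci-style word recurrence s(k) = s(k−2)·s(k−1): e.g. W·QQ = WQQ.
So term 8 is QQWQQWQQQQWQQ·WQQQQWQQQQWQQWQQQQWQQ.

QQWQQWQQQQWQQWQQQQWQQQQWQQWQQQQWQQ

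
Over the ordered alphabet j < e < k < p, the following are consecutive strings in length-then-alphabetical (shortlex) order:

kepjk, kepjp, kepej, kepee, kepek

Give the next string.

The successor of kepek increments the rightmost position that isn't already p and resets every position after it to j.

kepep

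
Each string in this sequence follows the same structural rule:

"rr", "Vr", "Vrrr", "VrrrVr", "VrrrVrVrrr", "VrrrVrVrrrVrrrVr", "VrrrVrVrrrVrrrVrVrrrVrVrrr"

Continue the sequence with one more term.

VrrrVrVrrrVrrrVrVrrrVrVrrrVrrrVrVrrrVrrrVr

From term 3 onward, concatenate the last term with the second-to-last: Vr·rr = Vrrr, Vrrr·Vr = VrrrVr, …
So term 8 is VrrrVrVrrrVrrrVrVrrrVrVrrr·VrrrVrVrrrVrrrVr.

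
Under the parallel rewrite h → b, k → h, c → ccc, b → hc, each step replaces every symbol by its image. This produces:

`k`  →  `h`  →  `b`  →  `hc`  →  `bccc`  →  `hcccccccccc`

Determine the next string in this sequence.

Expanding hcccccccccc: h→b, c→ccc, c→ccc, c→ccc, c→ccc, c→ccc, c→ccc, c→ccc, c→ccc, c→ccc, c→ccc. Concatenated: b ccc ccc ccc ccc ccc ccc ccc ccc ccc ccc.

bcccccccccccccccccccccccccccccc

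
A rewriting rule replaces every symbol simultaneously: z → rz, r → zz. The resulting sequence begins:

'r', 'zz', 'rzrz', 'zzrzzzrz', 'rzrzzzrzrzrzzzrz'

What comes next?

Applying the rule to each of the 16 symbols of rzrzzzrzrzrzzzrz gives the pieces zz rz zz rz rz rz zz rz zz rz zz rz rz rz zz rz, which concatenate to the answer.

zzrzzzrzrzrzzzrzzzrzzzrzrzrzzzrz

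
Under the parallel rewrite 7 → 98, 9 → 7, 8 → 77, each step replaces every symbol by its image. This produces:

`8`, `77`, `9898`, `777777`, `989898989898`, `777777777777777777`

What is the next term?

φ(777777777777777777) expands symbol-by-symbol to 98 98 98 98 98 98 98 98 98 98 98 98 98 98 98 98 98 98; joining the 18 pieces gives the next term.

989898989898989898989898989898989898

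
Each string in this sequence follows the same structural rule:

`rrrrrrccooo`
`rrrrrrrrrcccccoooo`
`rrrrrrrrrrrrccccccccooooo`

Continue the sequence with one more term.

rrrrrrrrrrrrrrrcccccccccccoooooo

Reading off run lengths: r runs 6, 9, 12; c runs 2, 5, 8; o runs 3, 4, 5 — each is linear in n (n = 1, 2, …).
Setting n = 4 gives 15, 11, 6 characters in each block.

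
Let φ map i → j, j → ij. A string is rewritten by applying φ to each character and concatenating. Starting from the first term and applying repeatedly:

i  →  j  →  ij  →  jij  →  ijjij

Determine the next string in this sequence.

Apply φ to ijjij symbol by symbol: i→j, j→ij, j→ij, i→j, j→ij; joined: j ij ij j ij.

jijijjij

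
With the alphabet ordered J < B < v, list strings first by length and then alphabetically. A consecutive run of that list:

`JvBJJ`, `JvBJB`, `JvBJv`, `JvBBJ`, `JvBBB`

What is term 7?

Continuing the enumeration 2 steps past JvBBB: JvBBB → JvBBv → (answer).

JvBvJ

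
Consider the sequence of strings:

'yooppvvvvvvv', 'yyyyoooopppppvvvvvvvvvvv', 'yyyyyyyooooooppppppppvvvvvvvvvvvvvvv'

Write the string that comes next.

yyyyyyyyyyoooooooopppppppppppvvvvvvvvvvvvvvvvvvv

Reading off run lengths: y runs 1, 4, 7; o runs 2, 4, 6; p runs 2, 5, 8; v runs 7, 11, 15 — each is linear in n (n = 1, 2, …).
For the next term, n = 4, so the run lengths are 10, 8, 11, 19.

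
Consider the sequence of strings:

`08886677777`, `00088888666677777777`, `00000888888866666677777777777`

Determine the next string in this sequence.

00000008888888886666666677777777777777

The n-th term is 2n-1 0's then 2n+1 8's then 2n 6's then 3n+2 7's (n = 1, 2, …).
At n = 4 the blocks have lengths 7, 9, 8, 14.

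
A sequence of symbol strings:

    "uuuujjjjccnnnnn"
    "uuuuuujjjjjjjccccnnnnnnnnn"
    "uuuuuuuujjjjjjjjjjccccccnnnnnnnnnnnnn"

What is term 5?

uuuuuuuuuuuujjjjjjjjjjjjjjjjccccccccccnnnnnnnnnnnnnnnnnnnnn

The n-th term is 2n+2 u's then 3n+1 j's then 2n c's then 4n+1 n's (n = 1, 2, …).
At n = 5 the blocks have lengths 12, 16, 10, 21.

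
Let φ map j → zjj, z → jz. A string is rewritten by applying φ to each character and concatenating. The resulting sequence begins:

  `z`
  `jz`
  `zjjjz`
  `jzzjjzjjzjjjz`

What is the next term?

φ(jzzjjzjjzjjjz) expands symbol-by-symbol to zjj jz jz zjj zjj jz zjj zjj jz zjj zjj zjj jz; joining the 13 pieces gives the next term.

zjjjzjzzjjzjjjzzjjzjjjzzjjzjjzjjjz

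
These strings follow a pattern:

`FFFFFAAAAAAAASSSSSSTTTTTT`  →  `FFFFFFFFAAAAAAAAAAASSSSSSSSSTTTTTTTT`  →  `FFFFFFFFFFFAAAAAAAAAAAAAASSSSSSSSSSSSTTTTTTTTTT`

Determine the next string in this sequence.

Term n consists of 3n-1 F's, followed by 3n+2 A's, followed by 3n S's, followed by 2n+2 T's, where the shown terms are n = 2, 3, 4.
Setting n = 5 gives 14, 17, 15, 12 characters in each block.

FFFFFFFFFFFFFFAAAAAAAAAAAAAAAAASSSSSSSSSSSSSSSTTTTTTTTTTTT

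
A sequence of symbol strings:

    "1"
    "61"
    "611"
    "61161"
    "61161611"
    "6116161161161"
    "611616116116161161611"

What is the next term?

Each term (from the third on) is the previous term followed by the one before it: term 3 = 61·1 = 611.
Continuing: 611616116116161161611 · 6116161161161 gives term 8.

6116161161161611616116116161161161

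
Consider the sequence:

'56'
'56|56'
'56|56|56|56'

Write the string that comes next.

Every step duplicates the string with '|' between the halves.
Doubling 56|56|56|56 with '|' between the halves:

56|56|56|56|56|56|56|56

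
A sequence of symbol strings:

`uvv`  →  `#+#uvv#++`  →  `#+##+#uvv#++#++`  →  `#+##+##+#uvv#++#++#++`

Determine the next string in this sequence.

Each term wraps the previous one in #+# on the left and #++ on the right.
One more step from #+##+##+#uvv#++#++#++ gives the answer.

#+##+##+##+#uvv#++#++#++#++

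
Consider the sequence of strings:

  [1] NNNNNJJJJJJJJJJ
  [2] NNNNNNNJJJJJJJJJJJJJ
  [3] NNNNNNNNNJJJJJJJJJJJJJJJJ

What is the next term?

NNNNNNNNNNNJJJJJJJJJJJJJJJJJJJ

Term n consists of 2n-1 N's, followed by 3n+1 J's, where the shown terms are n = 3, 4, 5.
At n = 6 the blocks have lengths 11, 19.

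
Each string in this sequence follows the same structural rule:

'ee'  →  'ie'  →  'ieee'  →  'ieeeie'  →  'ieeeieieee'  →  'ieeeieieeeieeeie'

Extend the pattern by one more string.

Each term (from the third on) is the previous term followed by the one before it: term 3 = ie·ee = ieee.
The next term joins ieeeieieeeieeeie and ieeeieieee.

ieeeieieeeieeeieieeeieieee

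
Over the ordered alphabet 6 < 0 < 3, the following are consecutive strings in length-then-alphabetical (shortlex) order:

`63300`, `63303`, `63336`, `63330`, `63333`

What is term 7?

Stepping forward 2 times from 63333: 63333 → 06666, then the target.

06660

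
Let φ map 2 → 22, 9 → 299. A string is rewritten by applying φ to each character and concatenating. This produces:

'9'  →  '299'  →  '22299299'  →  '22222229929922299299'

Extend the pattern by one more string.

Rewriting the 20 symbols of 22222229929922299299 one by one yields 22 22 22 22 22 22 22 299 299 22 299 299 22 22 22 299 299 22 299 299; concatenated:

222222222222222992992229929922222229929922299299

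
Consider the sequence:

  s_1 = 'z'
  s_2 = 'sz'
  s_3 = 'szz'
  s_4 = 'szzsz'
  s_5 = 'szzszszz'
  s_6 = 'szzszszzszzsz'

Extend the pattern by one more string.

szzszszzszzszszzszszz

This is a Fibonacci-style word recurrence s(k) = s(k−1)·s(k−2): e.g. sz·z = szz.
So term 7 is szzszszzszzsz·szzszszz.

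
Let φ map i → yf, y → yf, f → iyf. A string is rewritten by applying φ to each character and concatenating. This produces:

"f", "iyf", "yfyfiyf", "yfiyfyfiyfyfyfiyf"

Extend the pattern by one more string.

φ(yfiyfyfiyfyfyfiyf) expands symbol-by-symbol to yf iyf yf yf iyf yf iyf yf yf iyf yf iyf yf iyf yf yf iyf; joining the 17 pieces gives the next term.

yfiyfyfyfiyfyfiyfyfyfiyfyfiyfyfiyfyfyfiyf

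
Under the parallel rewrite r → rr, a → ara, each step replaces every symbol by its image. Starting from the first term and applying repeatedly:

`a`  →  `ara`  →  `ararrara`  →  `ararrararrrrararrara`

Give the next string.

Rewriting the 20 symbols of ararrararrrrararrara one by one yields ara rr ara rr rr ara rr ara rr rr rr rr ara rr ara rr rr ara rr ara; concatenated:

ararrararrrrararrararrrrrrrrararrararrrrararrara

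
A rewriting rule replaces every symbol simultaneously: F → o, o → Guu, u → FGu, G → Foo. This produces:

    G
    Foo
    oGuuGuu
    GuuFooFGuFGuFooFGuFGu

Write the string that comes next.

FooFGuFGuoGuuGuuoFooFGuoFooFGuoGuuGuuoFooFGuoFooFGu

φ(GuuFooFGuFGuFooFGuFGu) expands symbol-by-symbol to Foo FGu FGu o Guu Guu o Foo FGu o Foo FGu o Guu Guu o Foo FGu o Foo FGu; joining the 21 pieces gives the next term.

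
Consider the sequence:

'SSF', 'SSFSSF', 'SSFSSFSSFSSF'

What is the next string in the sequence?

SSFSSFSSFSSFSSFSSFSSFSSF

Every step duplicates the string.
One more doubling of SSFSSFSSFSSF gives the answer.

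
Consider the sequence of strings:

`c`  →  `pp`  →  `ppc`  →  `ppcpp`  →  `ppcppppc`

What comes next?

ppcppppcppcpp

Each term (from the third on) is the previous term followed by the one before it: term 3 = pp·c = ppc.
Continuing: ppcppppc · ppcpp gives term 6.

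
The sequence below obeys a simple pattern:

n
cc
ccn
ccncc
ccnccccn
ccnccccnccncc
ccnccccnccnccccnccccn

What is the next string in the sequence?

ccnccccnccnccccnccccnccnccccnccncc

Each term (from the third on) is the previous term followed by the one before it: term 3 = cc·n = ccn.
Continuing: ccnccccnccnccccnccccn · ccnccccnccncc gives term 8.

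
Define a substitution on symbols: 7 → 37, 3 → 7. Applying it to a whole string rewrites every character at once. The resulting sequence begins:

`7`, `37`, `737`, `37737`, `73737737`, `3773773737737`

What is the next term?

Applying the rule to each of the 13 symbols of 3773773737737 gives the pieces 7 37 37 7 37 37 7 37 7 37 37 7 37, which concatenate to the answer.

737377373773773737737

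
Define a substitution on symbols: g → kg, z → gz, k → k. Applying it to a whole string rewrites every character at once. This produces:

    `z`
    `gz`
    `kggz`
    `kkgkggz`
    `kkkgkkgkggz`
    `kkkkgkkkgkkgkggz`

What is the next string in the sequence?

φ(kkkkgkkkgkkgkggz) expands symbol-by-symbol to k k k k kg k k k kg k k kg k kg kg gz; joining the 16 pieces gives the next term.

kkkkkgkkkkgkkkgkkgkggz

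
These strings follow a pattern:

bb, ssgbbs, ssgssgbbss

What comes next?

Every step adds ssg to the front and s to the end of the previous string.
One more step from ssgssgbbss gives the answer.

ssgssgssgbbsss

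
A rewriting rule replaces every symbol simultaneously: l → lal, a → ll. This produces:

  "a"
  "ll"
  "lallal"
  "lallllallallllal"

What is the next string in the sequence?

lallllallallallallllallallllallallallallllal

φ(lallllallallllal) expands symbol-by-symbol to lal ll lal lal lal lal ll lal lal ll lal lal lal lal ll lal; joining the 16 pieces gives the next term.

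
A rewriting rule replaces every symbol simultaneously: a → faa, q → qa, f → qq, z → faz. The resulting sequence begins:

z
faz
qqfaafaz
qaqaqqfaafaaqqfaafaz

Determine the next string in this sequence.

qafaaqafaaqaqaqqfaafaaqqfaafaaqaqaqqfaafaaqqfaafaz

φ(qaqaqqfaafaaqqfaafaz) expands symbol-by-symbol to qa faa qa faa qa qa qq faa faa qq faa faa qa qa qq faa faa qq faa faz; joining the 20 pieces gives the next term.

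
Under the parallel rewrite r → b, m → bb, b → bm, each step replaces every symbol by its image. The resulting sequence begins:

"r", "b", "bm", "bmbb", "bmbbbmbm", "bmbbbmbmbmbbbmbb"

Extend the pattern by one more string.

Rewriting the 16 symbols of bmbbbmbmbmbbbmbb one by one yields bm bb bm bm bm bb bm bb bm bb bm bm bm bb bm bm; concatenated:

bmbbbmbmbmbbbmbbbmbbbmbmbmbbbmbm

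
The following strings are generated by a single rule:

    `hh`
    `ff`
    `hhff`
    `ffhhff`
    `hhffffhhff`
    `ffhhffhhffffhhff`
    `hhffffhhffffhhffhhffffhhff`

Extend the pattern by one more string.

This is a Fibonacci-style word recurrence s(k) = s(k−2)·s(k−1): e.g. hh·ff = hhff.
So term 8 is ffhhffhhffffhhff·hhffffhhffffhhffhhffffhhff.

ffhhffhhffffhhffhhffffhhffffhhffhhffffhhff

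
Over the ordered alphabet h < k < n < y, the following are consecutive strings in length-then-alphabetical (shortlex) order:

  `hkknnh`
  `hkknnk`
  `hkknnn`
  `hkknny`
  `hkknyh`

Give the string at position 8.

hkknyy

Continuing the enumeration 3 steps past hkknyh: hkknyh → hkknyk → hkknyn → (answer).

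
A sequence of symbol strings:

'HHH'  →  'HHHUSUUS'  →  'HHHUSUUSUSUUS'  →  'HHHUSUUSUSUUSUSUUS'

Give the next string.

The strings grow by a fixed suffix USUUS each time.
One more step from HHHUSUUSUSUUSUSUUS gives the answer.

HHHUSUUSUSUUSUSUUSUSUUS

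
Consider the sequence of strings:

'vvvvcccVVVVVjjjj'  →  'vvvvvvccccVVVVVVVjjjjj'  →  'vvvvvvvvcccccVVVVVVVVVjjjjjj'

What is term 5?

vvvvvvvvvvvvcccccccVVVVVVVVVVVVVjjjjjjjj

The n-th term is 2n v's then n+1 c's then 2n+1 V's then n+2 j's, where the shown terms are n = 2, 3, 4.
For term 5, n = 6, so the run lengths are 12, 7, 13, 8.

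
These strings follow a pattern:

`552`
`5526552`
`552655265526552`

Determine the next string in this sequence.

s(k+1) = s(k)·6·s(k) — each term doubles the last with '6' between the halves.
One more doubling of 552655265526552 gives the answer.

5526552655265526552655265526552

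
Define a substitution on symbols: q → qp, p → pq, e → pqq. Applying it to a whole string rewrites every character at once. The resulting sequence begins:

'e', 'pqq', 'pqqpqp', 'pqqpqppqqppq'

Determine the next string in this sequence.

Rewriting each symbol of pqqpqppqqppq: p→pq, q→qp, q→qp, p→pq, q→qp, p→pq, p→pq, q→qp, q→qp, p→pq, p→pq, q→qp, which concatenates to pq qp qp pq qp pq pq qp qp pq pq qp.

pqqpqppqqppqpqqpqppqpqqp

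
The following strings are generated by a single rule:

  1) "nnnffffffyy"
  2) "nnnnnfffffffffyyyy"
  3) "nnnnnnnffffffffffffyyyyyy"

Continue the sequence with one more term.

Each string has the form n^{2n-1} f^{3n} y^{2n-2}, where the shown terms are n = 2, 3, 4.
For the next term, n = 5, so the run lengths are 9, 15, 8.

nnnnnnnnnfffffffffffffffyyyyyyyy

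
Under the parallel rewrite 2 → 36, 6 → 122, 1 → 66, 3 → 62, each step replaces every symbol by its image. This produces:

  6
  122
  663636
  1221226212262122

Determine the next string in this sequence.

Rewriting the 16 symbols of 1221226212262122 one by one yields 66 36 36 66 36 36 122 36 66 36 36 122 36 66 36 36; concatenated:

6636366636361223666363612236663636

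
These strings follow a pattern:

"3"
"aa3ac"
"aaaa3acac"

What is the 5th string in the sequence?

Each term wraps the previous one in aa on the left and ac on the right.
From aaaa3acac, 2 further steps: aaaa3acac → aaaaaa3acacac → (answer).

aaaaaaaa3acacacac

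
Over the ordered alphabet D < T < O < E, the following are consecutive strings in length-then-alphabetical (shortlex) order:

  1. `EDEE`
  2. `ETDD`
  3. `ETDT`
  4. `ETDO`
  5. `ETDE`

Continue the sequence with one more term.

ETTD

The successor of ETDE increments the rightmost position that isn't already E and resets every position after it to D.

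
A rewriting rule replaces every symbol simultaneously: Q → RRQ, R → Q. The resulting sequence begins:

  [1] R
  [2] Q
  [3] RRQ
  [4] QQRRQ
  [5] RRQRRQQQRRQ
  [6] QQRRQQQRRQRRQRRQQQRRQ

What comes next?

Replace each of the 21 characters of QQRRQQQRRQRRQRRQQQRRQ in place — RRQ RRQ Q Q RRQ RRQ RRQ Q Q RRQ Q Q RRQ Q Q RRQ RRQ RRQ Q Q RRQ — and concatenate.

RRQRRQQQRRQRRQRRQQQRRQQQRRQQQRRQRRQRRQQQRRQ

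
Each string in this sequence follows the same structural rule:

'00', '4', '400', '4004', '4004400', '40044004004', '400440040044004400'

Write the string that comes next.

40044004004400440040044004004

From term 3 onward, concatenate the last term with the second-to-last: 4·00 = 400, 400·4 = 4004, …
The next term joins 400440040044004400 and 40044004004.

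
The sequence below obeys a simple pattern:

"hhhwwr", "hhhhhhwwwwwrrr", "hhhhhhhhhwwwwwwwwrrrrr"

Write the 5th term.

Each string has the form h^{3n} w^{3n-1} r^{2n-1} (n = 1, 2, …).
For term 5, n = 5, so the run lengths are 15, 14, 9.

hhhhhhhhhhhhhhhwwwwwwwwwwwwwwrrrrrrrrr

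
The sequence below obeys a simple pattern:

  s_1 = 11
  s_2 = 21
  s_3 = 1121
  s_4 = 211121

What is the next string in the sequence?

1121211121

This is a Fibonacci-style word recurrence s(k) = s(k−2)·s(k−1): e.g. 11·21 = 1121.
So term 5 is 1121·211121.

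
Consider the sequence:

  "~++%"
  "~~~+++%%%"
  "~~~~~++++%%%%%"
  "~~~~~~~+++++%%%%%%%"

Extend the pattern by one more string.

Term n consists of 2n-1 ~'s, followed by n+1 +'s, followed by 2n-1 %'s (n = 1, 2, …).
Setting n = 5 gives 9, 6, 9 characters in each block.

~~~~~~~~~++++++%%%%%%%%%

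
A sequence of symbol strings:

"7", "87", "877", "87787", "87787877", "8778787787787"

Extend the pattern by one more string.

Each term (from the third on) is the previous term followed by the one before it: term 3 = 87·7 = 877.
The next term joins 8778787787787 and 87787877.

877878778778787787877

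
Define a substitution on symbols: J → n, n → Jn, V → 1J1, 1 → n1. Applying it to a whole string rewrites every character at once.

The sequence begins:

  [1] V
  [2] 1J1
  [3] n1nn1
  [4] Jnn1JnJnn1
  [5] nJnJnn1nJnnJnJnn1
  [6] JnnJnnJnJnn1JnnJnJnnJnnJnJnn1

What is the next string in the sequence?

nJnJnnJnJnnJnnJnJnn1nJnJnnJnnJnJnnJnJnnJnnJnJnn1

φ(JnnJnnJnJnn1JnnJnJnnJnnJnJnn1) expands symbol-by-symbol to n Jn Jn n Jn Jn n Jn n Jn Jn n1 n Jn Jn n Jn n Jn Jn n Jn Jn n Jn n Jn Jn n1; joining the 29 pieces gives the next term.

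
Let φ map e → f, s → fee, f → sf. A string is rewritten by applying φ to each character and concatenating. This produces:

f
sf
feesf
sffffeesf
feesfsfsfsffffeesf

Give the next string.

Rewriting the 18 symbols of feesfsfsfsffffeesf one by one yields sf f f fee sf fee sf fee sf fee sf sf sf sf f f fee sf; concatenated:

sffffeesffeesffeesffeesfsfsfsffffeesf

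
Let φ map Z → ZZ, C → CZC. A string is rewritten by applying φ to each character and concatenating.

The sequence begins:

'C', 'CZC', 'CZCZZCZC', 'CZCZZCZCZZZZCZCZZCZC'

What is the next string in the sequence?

φ(CZCZZCZCZZZZCZCZZCZC) expands symbol-by-symbol to CZC ZZ CZC ZZ ZZ CZC ZZ CZC ZZ ZZ ZZ ZZ CZC ZZ CZC ZZ ZZ CZC ZZ CZC; joining the 20 pieces gives the next term.

CZCZZCZCZZZZCZCZZCZCZZZZZZZZCZCZZCZCZZZZCZCZZCZC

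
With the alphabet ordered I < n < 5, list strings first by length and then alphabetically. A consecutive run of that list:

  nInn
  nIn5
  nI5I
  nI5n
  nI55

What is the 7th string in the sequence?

Stepping forward 2 times from nI55: nI55 → nnII, then the target.

nnIn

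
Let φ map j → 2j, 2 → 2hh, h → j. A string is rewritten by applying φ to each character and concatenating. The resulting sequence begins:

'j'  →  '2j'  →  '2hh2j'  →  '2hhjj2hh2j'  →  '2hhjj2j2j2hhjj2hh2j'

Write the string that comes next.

Replace each of the 19 characters of 2hhjj2j2j2hhjj2hh2j in place — 2hh j j 2j 2j 2hh 2j 2hh 2j 2hh j j 2j 2j 2hh j j 2hh 2j — and concatenate.

2hhjj2j2j2hh2j2hh2j2hhjj2j2j2hhjj2hh2j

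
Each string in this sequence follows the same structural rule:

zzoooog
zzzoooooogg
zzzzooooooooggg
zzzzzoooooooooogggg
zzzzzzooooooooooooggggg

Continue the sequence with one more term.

zzzzzzzoooooooooooooogggggg

The n-th term is n z's then 2n o's then n-1 g's, where the shown terms are n = 2, 3, 4, 5, 6.
For the next term, n = 7, so the run lengths are 7, 14, 6.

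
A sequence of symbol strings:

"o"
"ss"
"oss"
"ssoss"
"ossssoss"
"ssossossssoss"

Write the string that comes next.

ossssossssossossssoss

From term 3 onward, concatenate the second-to-last term with the last: o·ss = oss, ss·oss = ssoss, …
The next term joins ossssoss and ssossossssoss.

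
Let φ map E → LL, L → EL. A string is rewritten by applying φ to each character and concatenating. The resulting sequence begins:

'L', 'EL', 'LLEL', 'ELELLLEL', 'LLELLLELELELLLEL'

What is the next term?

ELELLLELELELLLELLLELLLELELELLLEL

Applying the rule to each of the 16 symbols of LLELLLELELELLLEL gives the pieces EL EL LL EL EL EL LL EL LL EL LL EL EL EL LL EL, which concatenate to the answer.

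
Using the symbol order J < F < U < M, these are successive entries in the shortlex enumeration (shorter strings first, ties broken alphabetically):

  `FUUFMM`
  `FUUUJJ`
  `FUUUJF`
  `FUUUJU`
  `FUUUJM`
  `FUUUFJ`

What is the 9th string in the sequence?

FUUUFM

Continuing the enumeration 3 steps past FUUUFJ: FUUUFJ → FUUUFF → FUUUFU → (answer).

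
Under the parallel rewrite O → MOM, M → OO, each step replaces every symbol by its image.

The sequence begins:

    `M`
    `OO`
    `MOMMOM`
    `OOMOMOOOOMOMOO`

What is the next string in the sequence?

MOMMOMOOMOMOOMOMMOMMOMMOMOOMOMOOMOMMOM

Replace each of the 14 characters of OOMOMOOOOMOMOO in place — MOM MOM OO MOM OO MOM MOM MOM MOM OO MOM OO MOM MOM — and concatenate.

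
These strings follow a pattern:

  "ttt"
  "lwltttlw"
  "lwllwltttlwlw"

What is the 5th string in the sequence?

lwllwllwllwltttlwlwlwlw

s(k+1) = lwl·s(k)·lw, so each term gains lwl as a prefix and lw as a suffix.
From lwllwltttlwlw, 2 further steps: lwllwltttlwlw → lwllwllwltttlwlwlw → (answer).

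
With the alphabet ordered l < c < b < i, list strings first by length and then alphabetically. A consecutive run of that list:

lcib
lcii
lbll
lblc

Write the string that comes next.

Find the rightmost character of lblc below i, bump it to the next letter, and reset everything to its right to l.

lblb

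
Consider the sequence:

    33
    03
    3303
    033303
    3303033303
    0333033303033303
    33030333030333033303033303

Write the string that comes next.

Each term (from the third on) is the two preceding terms concatenated in order: term 3 = 33·03 = 3303.
So term 8 is 0333033303033303·33030333030333033303033303.

033303330303330333030333030333033303033303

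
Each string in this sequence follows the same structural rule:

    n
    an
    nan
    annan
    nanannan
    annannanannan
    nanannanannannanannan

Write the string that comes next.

From term 3 onward, concatenate the second-to-last term with the last: n·an = nan, an·nan = annan, …
Continuing: annannanannan · nanannanannannanannan gives term 8.

annannanannannanannanannannanannan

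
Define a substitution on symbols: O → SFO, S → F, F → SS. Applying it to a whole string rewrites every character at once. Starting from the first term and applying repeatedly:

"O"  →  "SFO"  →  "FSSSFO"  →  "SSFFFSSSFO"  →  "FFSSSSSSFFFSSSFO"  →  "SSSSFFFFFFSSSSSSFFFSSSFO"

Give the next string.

Replace each of the 24 characters of SSSSFFFFFFSSSSSSFFFSSSFO in place — F F F F SS SS SS SS SS SS F F F F F F SS SS SS F F F SS SFO — and concatenate.

FFFFSSSSSSSSSSSSFFFFFFSSSSSSFFFSSSFO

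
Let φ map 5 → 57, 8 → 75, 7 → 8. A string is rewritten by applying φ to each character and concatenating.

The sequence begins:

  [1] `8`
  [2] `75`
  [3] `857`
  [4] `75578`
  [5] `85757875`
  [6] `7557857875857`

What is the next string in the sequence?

Rewriting the 13 symbols of 7557857875857 one by one yields 8 57 57 8 75 57 8 75 8 57 75 57 8; concatenated:

857578755787585775578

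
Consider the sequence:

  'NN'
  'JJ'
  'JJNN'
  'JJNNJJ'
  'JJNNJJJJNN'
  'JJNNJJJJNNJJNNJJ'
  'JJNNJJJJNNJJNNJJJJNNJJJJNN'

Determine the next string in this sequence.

JJNNJJJJNNJJNNJJJJNNJJJJNNJJNNJJJJNNJJNNJJ

This is a Fibonacci-style word recurrence s(k) = s(k−1)·s(k−2): e.g. JJ·NN = JJNN.
The next term joins JJNNJJJJNNJJNNJJJJNNJJJJNN and JJNNJJJJNNJJNNJJ.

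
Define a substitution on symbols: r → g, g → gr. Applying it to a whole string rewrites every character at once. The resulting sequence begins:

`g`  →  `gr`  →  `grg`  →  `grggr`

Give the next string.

grggrgrg

Expanding grggr: g→gr, r→g, g→gr, g→gr, r→g. Concatenated: gr g gr gr g.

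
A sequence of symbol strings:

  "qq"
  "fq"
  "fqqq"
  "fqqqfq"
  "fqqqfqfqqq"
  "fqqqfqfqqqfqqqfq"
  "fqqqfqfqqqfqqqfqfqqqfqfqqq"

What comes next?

fqqqfqfqqqfqqqfqfqqqfqfqqqfqqqfqfqqqfqqqfq

From term 3 onward, concatenate the last term with the second-to-last: fq·qq = fqqq, fqqq·fq = fqqqfq, …
Continuing: fqqqfqfqqqfqqqfqfqqqfqfqqq · fqqqfqfqqqfqqqfq gives term 8.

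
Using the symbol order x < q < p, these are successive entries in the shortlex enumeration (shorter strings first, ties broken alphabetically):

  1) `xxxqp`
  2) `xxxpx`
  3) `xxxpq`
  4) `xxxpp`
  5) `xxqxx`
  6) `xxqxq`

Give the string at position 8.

xxqqx

Stepping forward 2 times from xxqxq: xxqxq → xxqxp, then the target.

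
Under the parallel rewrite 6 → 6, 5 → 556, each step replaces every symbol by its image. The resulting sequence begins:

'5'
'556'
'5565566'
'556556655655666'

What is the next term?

5565566556556665565566556556666

Applying the rule to each of the 15 symbols of 556556655655666 gives the pieces 556 556 6 556 556 6 6 556 556 6 556 556 6 6 6, which concatenate to the answer.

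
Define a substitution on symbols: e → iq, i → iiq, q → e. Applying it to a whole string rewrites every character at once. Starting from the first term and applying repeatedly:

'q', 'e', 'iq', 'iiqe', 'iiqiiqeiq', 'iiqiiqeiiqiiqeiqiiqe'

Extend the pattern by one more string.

iiqiiqeiiqiiqeiqiiqiiqeiiqiiqeiqiiqeiiqiiqeiq

Applying the rule to each of the 20 symbols of iiqiiqeiiqiiqeiqiiqe gives the pieces iiq iiq e iiq iiq e iq iiq iiq e iiq iiq e iq iiq e iiq iiq e iq, which concatenate to the answer.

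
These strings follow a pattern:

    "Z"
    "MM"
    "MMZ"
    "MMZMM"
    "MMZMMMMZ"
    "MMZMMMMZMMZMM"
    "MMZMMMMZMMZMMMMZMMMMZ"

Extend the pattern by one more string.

Each term (from the third on) is the previous term followed by the one before it: term 3 = MM·Z = MMZ.
The next term joins MMZMMMMZMMZMMMMZMMMMZ and MMZMMMMZMMZMM.

MMZMMMMZMMZMMMMZMMMMZMMZMMMMZMMZMM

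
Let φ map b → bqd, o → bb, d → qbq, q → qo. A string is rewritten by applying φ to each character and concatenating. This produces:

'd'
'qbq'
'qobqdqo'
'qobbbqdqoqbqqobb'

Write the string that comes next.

qobbbqdbqdbqdqoqbqqobbqobqdqoqobbbqdbqd

Applying the rule to each of the 16 symbols of qobbbqdqoqbqqobb gives the pieces qo bb bqd bqd bqd qo qbq qo bb qo bqd qo qo bb bqd bqd, which concatenate to the answer.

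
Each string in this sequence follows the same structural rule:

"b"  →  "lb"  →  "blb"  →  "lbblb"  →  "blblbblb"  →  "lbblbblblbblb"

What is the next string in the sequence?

From term 3 onward, concatenate the second-to-last term with the last: b·lb = blb, lb·blb = lbblb, …
So term 7 is blblbblb·lbblbblblbblb.

blblbblblbblbblblbblb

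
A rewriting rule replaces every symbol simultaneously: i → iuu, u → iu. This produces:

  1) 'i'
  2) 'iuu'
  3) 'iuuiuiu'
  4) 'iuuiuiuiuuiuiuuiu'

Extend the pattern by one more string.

iuuiuiuiuuiuiuuiuiuuiuiuiuuiuiuuiuiuiuuiu

Replace each of the 17 characters of iuuiuiuiuuiuiuuiu in place — iuu iu iu iuu iu iuu iu iuu iu iu iuu iu iuu iu iu iuu iu — and concatenate.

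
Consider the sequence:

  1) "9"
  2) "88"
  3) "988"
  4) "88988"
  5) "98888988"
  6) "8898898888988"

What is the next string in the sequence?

Each term (from the third on) is the two preceding terms concatenated in order: term 3 = 9·88 = 988.
So term 7 is 98888988·8898898888988.

988889888898898888988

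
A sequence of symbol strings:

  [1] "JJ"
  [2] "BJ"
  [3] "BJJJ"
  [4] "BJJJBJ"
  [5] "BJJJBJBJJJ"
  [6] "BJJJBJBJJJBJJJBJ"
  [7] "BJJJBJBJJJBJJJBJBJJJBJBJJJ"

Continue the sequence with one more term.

This is a Fibonacci-style word recurrence s(k) = s(k−1)·s(k−2): e.g. BJ·JJ = BJJJ.
So term 8 is BJJJBJBJJJBJJJBJBJJJBJBJJJ·BJJJBJBJJJBJJJBJ.

BJJJBJBJJJBJJJBJBJJJBJBJJJBJJJBJBJJJBJJJBJ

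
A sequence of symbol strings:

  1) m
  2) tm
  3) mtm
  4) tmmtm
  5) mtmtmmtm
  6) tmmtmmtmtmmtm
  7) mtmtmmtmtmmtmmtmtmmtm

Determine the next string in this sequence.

Each term (from the third on) is the two preceding terms concatenated in order: term 3 = m·tm = mtm.
So term 8 is tmmtmmtmtmmtm·mtmtmmtmtmmtmmtmtmmtm.

tmmtmmtmtmmtmmtmtmmtmtmmtmmtmtmmtm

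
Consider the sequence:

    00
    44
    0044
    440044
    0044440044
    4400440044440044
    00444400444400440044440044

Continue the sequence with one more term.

440044004444004400444400444400440044440044

Each term (from the third on) is the two preceding terms concatenated in order: term 3 = 00·44 = 0044.
Continuing: 4400440044440044 · 00444400444400440044440044 gives term 8.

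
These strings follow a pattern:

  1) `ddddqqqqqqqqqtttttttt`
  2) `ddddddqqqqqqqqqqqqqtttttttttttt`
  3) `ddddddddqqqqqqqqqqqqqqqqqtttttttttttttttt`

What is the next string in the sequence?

Term n consists of 2n d's, followed by 4n+1 q's, followed by 4n t's, where the shown terms are n = 2, 3, 4.
At n = 5 the blocks have lengths 10, 21, 20.

ddddddddddqqqqqqqqqqqqqqqqqqqqqtttttttttttttttttttt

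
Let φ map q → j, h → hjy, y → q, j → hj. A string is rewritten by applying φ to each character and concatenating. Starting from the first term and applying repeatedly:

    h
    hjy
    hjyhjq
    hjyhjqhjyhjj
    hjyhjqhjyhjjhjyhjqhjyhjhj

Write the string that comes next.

Rewriting the 25 symbols of hjyhjqhjyhjjhjyhjqhjyhjhj one by one yields hjy hj q hjy hj j hjy hj q hjy hj hj hjy hj q hjy hj j hjy hj q hjy hj hjy hj; concatenated:

hjyhjqhjyhjjhjyhjqhjyhjhjhjyhjqhjyhjjhjyhjqhjyhjhjyhj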